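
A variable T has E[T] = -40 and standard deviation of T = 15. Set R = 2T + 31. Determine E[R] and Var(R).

R = 2T + 31 is linear with a = 2, b = 31.
E[R] = a·E[T] + b = 2·(-40) + 31 = -49.
Var(T) = 15² = 225.
Var(R) = a²·Var(T) = 2²·225 = 900 (the additive constant 31 does not affect variance).

E[R] = -49, Var(R) = 900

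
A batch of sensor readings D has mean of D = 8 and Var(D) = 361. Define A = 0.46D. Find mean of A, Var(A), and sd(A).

A = 0.46D is linear with a = 0.46, b = 0.
mean of A = a·mean of D + b = 0.46·8 = 3.68.
Var(A) = a²·Var(D) = 0.46²·361 = 76.3876.
sd(D) = √361 = 19.
sd(A) = |a|·sd(D) = |0.46|·19 = 8.74.

mean of A = 3.68, Var(A) = 76.3876, sd(A) = 8.74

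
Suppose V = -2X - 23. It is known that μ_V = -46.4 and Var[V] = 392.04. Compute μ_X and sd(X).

μ_X = 11.7, sd(X) = 9.9

From V = -2X - 23: μ_V = a·μ_X + b, so μ_X = (μ_V − b)/a = (-46.4 − (-23))/(-2) = 11.7.
sd(V) = √392.04 = 19.8.
sd(V) = |a|·sd(X), so sd(X) = 19.8/|-2| = 9.9.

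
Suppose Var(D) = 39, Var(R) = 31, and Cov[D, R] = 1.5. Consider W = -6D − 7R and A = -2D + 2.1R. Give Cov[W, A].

By bilinearity, Cov[W, A] = ac·Var(D) + bd·Var(R) + (ad+bc)·Cov[D, R], with a=-6, b=-7, c=-2, d=2.1.
ac·Var(D) = (-6)·(-2)·39 = 468
bd·Var(R) = (-7)·2.1·31 = -455.7
(ad+bc)·Cov[D, R] = (1.4)·1.5 = 2.1
Cov[W, A] = 468 + (-455.7) + 2.1 = 14.4.

Cov[W, A] = 14.4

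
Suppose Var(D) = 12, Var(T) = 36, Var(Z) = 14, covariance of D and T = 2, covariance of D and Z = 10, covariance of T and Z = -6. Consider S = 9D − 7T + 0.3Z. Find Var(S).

Var(S) = a²·Var(D) + b²·Var(T) + c²·Var(Z) + 2ab·covariance of D and T + 2ac·covariance of D and Z + 2bc·covariance of T and Z, with a = 9, b = -7, c = 0.3.
= 972 + 1764 + 1.26 + (-252) + 54 + 25.2
= 2564.46.

Var(S) = 2564.46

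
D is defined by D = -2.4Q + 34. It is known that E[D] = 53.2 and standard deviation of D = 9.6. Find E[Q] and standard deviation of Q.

E[Q] = -8, standard deviation of Q = 4

From D = -2.4Q + 34: E[D] = a·E[Q] + b, so E[Q] = (E[D] − b)/a = (53.2 − 34)/(-2.4) = -8.
standard deviation of D = |a|·standard deviation of Q, so standard deviation of Q = 9.6/|-2.4| = 4.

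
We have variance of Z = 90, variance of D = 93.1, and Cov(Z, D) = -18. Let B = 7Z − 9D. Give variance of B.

variance of B = 14219.1

variance of B = a²·variance of Z + b²·variance of D + 2ab·Cov(Z, D) with a = 7, b = -9.
= 7²·90 + (-9)²·93.1 + 2·7·(-9)·(-18)
= 4410 + 7541.1 + 2268 = 14219.1.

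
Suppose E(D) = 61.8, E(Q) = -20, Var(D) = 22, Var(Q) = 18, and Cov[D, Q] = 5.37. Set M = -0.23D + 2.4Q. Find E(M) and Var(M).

E(M) = -62.214, Var(M) = 98.91532

E(M) = (-0.23)·E(D) + 2.4·E(Q) = (-0.23)·61.8 + 2.4·(-20) = -62.214.
Var(M) = a²·Var(D) + b²·Var(Q) + 2ab·Cov[D, Q] with a = -0.23, b = 2.4.
= (-0.23)²·22 + 2.4²·18 + 2·(-0.23)·2.4·5.37
= 1.1638 + 103.68 + (-5.92848) = 98.91532.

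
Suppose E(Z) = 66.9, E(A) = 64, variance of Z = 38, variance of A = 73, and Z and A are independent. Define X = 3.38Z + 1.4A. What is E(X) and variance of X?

E(X) = 315.722, variance of X = 577.2072

E(X) = 3.38·E(Z) + 1.4·E(A) = 3.38·66.9 + 1.4·64 = 315.722.
variance of X = a²·variance of Z + b²·variance of A + 2ab·Cov(Z, A) with a = 3.38, b = 1.4.
Independence gives Cov(Z, A) = 0.
= 3.38²·38 + 1.4²·73 + 2·3.38·1.4·0
= 434.1272 + 143.08 + 0 = 577.2072.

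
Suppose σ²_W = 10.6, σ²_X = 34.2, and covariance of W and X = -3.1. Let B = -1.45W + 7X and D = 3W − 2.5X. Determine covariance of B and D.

By bilinearity, covariance of B and D = ac·σ²_W + bd·σ²_X + (ad+bc)·covariance of W and X, with a=-1.45, b=7, c=3, d=-2.5.
ac·σ²_W = (-1.45)·3·10.6 = -46.11
bd·σ²_X = 7·(-2.5)·34.2 = -598.5
(ad+bc)·covariance of W and X = (24.625)·(-3.1) = -76.3375
covariance of B and D = -46.11 + (-598.5) + (-76.3375) = -720.9475.

covariance of B and D = -720.9475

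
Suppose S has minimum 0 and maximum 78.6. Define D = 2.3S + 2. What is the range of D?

Range(D) = 180.78

Range of S = 78.6 − 0 = 78.6.
Range(D) = |a|·Range(S) = |2.3|·78.6 = 180.78.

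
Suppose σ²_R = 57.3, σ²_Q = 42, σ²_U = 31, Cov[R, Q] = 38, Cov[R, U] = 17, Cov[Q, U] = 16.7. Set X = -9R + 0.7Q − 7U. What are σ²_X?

σ²_X = 7680.42

σ²_X = a²·σ²_R + b²·σ²_Q + c²·σ²_U + 2ab·Cov[R, Q] + 2ac·Cov[R, U] + 2bc·Cov[Q, U], with a = -9, b = 0.7, c = -7.
= 4641.3 + 20.58 + 1519 + (-478.8) + 2142 + (-163.66)
= 7680.42.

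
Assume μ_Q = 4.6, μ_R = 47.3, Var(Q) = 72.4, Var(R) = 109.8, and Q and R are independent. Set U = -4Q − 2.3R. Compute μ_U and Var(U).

μ_U = -127.19, Var(U) = 1739.242

μ_U = (-4)·μ_Q + (-2.3)·μ_R = (-4)·4.6 + (-2.3)·47.3 = -127.19.
Var(U) = a²·Var(Q) + b²·Var(R) + 2ab·covariance of Q and R with a = -4, b = -2.3.
Independence gives covariance of Q and R = 0.
= (-4)²·72.4 + (-2.3)²·109.8 + 2·(-4)·(-2.3)·0
= 1158.4 + 580.842 + 0 = 1739.242.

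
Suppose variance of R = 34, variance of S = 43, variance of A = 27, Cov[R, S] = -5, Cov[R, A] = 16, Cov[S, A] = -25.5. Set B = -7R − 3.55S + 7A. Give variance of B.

variance of B = a²·variance of R + b²·variance of S + c²·variance of A + 2ab·Cov[R, S] + 2ac·Cov[R, A] + 2bc·Cov[S, A], with a = -7, b = -3.55, c = 7.
= 1666 + 541.9075 + 1323 + (-248.5) + (-1568) + 1267.35
= 2981.7575.

variance of B = 2981.7575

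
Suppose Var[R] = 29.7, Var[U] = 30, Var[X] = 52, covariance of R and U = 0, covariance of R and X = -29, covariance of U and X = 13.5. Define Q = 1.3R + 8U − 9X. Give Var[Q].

Var[Q] = a²·Var[R] + b²·Var[U] + c²·Var[X] + 2ab·covariance of R and U + 2ac·covariance of R and X + 2bc·covariance of U and X, with a = 1.3, b = 8, c = -9.
= 50.193 + 1920 + 4212 + 0 + 678.6 + (-1944)
= 4916.793.

Var[Q] = 4916.793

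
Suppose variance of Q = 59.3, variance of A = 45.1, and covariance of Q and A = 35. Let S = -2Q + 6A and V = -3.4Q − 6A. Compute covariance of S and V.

By bilinearity, covariance of S and V = ac·variance of Q + bd·variance of A + (ad+bc)·covariance of Q and A, with a=-2, b=6, c=-3.4, d=-6.
ac·variance of Q = (-2)·(-3.4)·59.3 = 403.24
bd·variance of A = 6·(-6)·45.1 = -1623.6
(ad+bc)·covariance of Q and A = (-8.4)·35 = -294
covariance of S and V = 403.24 + (-1623.6) + (-294) = -1514.36.

covariance of S and V = -1514.36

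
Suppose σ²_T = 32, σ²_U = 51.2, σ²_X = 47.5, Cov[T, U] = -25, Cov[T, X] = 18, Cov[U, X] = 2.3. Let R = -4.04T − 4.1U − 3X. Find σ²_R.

σ²_R = a²·σ²_T + b²·σ²_U + c²·σ²_X + 2ab·Cov[T, U] + 2ac·Cov[T, X] + 2bc·Cov[U, X], with a = -4.04, b = -4.1, c = -3.
= 522.2912 + 860.672 + 427.5 + (-828.2) + 436.32 + 56.58
= 1475.1632.

σ²_R = 1475.1632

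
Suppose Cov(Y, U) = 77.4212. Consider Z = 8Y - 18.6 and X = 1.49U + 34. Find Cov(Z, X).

Cov(Z, X) = a·c·Cov(Y, U) = 8·1.49·77.4212 = 922.860704. Additive constants drop out.

Cov(Z, X) = 922.860704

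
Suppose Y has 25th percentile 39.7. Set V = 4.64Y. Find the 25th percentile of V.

25th percentile of V = 184.208

Since a = 4.64 > 0 the transformation is increasing, so the 25th percentile of V = a·(P_{25} of Y) + b = 4.64·39.7 = 184.208.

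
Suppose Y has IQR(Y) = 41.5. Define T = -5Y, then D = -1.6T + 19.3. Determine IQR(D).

IQR(T) = |-5|·41.5 = 207.5.
IQR(D) = |-1.6|·207.5 = 332.

IQR(D) = 332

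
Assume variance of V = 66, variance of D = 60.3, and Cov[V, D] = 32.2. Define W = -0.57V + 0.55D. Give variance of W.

variance of W = 19.49475

variance of W = a²·variance of V + b²·variance of D + 2ab·Cov[V, D] with a = -0.57, b = 0.55.
= (-0.57)²·66 + 0.55²·60.3 + 2·(-0.57)·0.55·32.2
= 21.4434 + 18.24075 + (-20.1894) = 19.49475.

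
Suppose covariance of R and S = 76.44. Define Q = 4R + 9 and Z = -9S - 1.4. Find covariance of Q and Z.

covariance of Q and Z = a·c·covariance of R and S = 4·(-9)·76.44 = -2751.84. Additive constants drop out.

covariance of Q and Z = -2751.84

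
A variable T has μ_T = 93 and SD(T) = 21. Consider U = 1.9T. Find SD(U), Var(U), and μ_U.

SD(U) = 39.9, Var(U) = 1592.01, μ_U = 176.7

U = 1.9T is linear with a = 1.9, b = 0.
SD(U) = |a|·SD(T) = |1.9|·21 = 39.9.
Var(T) = 21² = 441.
Var(U) = a²·Var(T) = 1.9²·441 = 1592.01.
μ_U = a·μ_T + b = 1.9·93 = 176.7.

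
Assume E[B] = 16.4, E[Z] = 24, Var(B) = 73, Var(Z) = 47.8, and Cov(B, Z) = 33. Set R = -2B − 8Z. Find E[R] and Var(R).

E[R] = -224.8, Var(R) = 4407.2

E[R] = (-2)·E[B] + (-8)·E[Z] = (-2)·16.4 + (-8)·24 = -224.8.
Var(R) = a²·Var(B) + b²·Var(Z) + 2ab·Cov(B, Z) with a = -2, b = -8.
= (-2)²·73 + (-8)²·47.8 + 2·(-2)·(-8)·33
= 292 + 3059.2 + 1056 = 4407.2.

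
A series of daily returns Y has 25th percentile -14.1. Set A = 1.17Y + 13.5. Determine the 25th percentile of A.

Since a = 1.17 > 0 the transformation is increasing, so the 25th percentile of A = a·(P_{25} of Y) + b = 1.17·(-14.1) + 13.5 = -2.997.

25th percentile of A = -2.997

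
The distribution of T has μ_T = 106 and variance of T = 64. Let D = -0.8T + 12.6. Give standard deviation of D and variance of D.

D = -0.8T + 12.6 is linear with a = -0.8, b = 12.6.
standard deviation of T = √64 = 8.
standard deviation of D = |a|·standard deviation of T = |-0.8|·8 = 6.4.
variance of D = a²·variance of T = (-0.8)²·64 = 40.96 (the additive constant 12.6 does not affect variance).

standard deviation of D = 6.4, variance of D = 40.96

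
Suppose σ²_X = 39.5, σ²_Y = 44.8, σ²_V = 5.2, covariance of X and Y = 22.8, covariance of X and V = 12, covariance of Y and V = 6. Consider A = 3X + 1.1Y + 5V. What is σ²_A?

σ²_A = 1116.188

σ²_A = a²·σ²_X + b²·σ²_Y + c²·σ²_V + 2ab·covariance of X and Y + 2ac·covariance of X and V + 2bc·covariance of Y and V, with a = 3, b = 1.1, c = 5.
= 355.5 + 54.208 + 130 + 150.48 + 360 + 66
= 1116.188.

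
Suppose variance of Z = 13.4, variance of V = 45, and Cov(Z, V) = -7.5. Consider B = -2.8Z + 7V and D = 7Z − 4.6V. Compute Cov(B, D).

By bilinearity, Cov(B, D) = ac·variance of Z + bd·variance of V + (ad+bc)·Cov(Z, V), with a=-2.8, b=7, c=7, d=-4.6.
ac·variance of Z = (-2.8)·7·13.4 = -262.64
bd·variance of V = 7·(-4.6)·45 = -1449
(ad+bc)·Cov(Z, V) = (61.88)·(-7.5) = -464.1
Cov(B, D) = -262.64 + (-1449) + (-464.1) = -2175.74.

Cov(B, D) = -2175.74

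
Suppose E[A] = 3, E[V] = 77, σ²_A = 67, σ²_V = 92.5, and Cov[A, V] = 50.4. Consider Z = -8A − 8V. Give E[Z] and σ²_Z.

E[Z] = (-8)·E[A] + (-8)·E[V] = (-8)·3 + (-8)·77 = -640.
σ²_Z = a²·σ²_A + b²·σ²_V + 2ab·Cov[A, V] with a = -8, b = -8.
= (-8)²·67 + (-8)²·92.5 + 2·(-8)·(-8)·50.4
= 4288 + 5920 + 6451.2 = 16659.2.

E[Z] = -640, σ²_Z = 16659.2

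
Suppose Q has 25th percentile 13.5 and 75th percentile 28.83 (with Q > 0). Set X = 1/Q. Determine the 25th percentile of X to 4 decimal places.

25th percentile of X = 0.0347

1/Q is decreasing on Q > 0, so percentile order reverses: P_{25}(X) uses P_{75}(Q) = 28.83.
P_{25}(X) = 1/28.83 ≈ 0.0347.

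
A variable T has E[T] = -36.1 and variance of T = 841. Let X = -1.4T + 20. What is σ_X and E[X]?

X = -1.4T + 20 is linear with a = -1.4, b = 20.
σ_T = √841 = 29.
σ_X = |a|·σ_T = |-1.4|·29 = 40.6.
E[X] = a·E[T] + b = (-1.4)·(-36.1) + 20 = 70.54.

σ_X = 40.6, E[X] = 70.54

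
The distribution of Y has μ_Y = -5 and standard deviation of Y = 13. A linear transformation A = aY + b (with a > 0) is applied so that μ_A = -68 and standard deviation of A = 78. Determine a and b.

a = 6, b = -38

standard deviation of A = a·standard deviation of Y (a > 0), so a = 78/13 = 6.
μ_A = a·μ_Y + b, so b = -68 − 6·(-5) = -38.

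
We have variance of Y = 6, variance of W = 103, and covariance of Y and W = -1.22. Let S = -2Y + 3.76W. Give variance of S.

variance of S = 1498.5216

variance of S = a²·variance of Y + b²·variance of W + 2ab·covariance of Y and W with a = -2, b = 3.76.
= (-2)²·6 + 3.76²·103 + 2·(-2)·3.76·(-1.22)
= 24 + 1456.1728 + 18.3488 = 1498.5216.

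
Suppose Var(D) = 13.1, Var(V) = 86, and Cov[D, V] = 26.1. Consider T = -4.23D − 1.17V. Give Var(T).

Var(T) = a²·Var(D) + b²·Var(V) + 2ab·Cov[D, V] with a = -4.23, b = -1.17.
= (-4.23)²·13.1 + (-1.17)²·86 + 2·(-4.23)·(-1.17)·26.1
= 234.39699 + 117.7254 + 258.34302 = 610.46541.

Var(T) = 610.46541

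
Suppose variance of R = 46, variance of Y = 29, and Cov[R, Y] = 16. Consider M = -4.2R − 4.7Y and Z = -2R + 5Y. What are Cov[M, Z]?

Cov[M, Z] = -480.7

By bilinearity, Cov[M, Z] = ac·variance of R + bd·variance of Y + (ad+bc)·Cov[R, Y], with a=-4.2, b=-4.7, c=-2, d=5.
ac·variance of R = (-4.2)·(-2)·46 = 386.4
bd·variance of Y = (-4.7)·5·29 = -681.5
(ad+bc)·Cov[R, Y] = (-11.6)·16 = -185.6
Cov[M, Z] = 386.4 + (-681.5) + (-185.6) = -480.7.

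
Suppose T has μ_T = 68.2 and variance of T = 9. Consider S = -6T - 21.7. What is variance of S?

S = -6T - 21.7 is linear with a = -6, b = -21.7.
variance of S = a²·variance of T = (-6)²·9 = 324 (the additive constant -21.7 does not affect variance).

variance of S = 324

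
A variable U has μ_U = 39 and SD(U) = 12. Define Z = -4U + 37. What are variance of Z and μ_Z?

variance of Z = 2304, μ_Z = -119

Z = -4U + 37 is linear with a = -4, b = 37.
variance of U = 12² = 144.
variance of Z = a²·variance of U = (-4)²·144 = 2304 (the additive constant 37 does not affect variance).
μ_Z = a·μ_U + b = (-4)·39 + 37 = -119.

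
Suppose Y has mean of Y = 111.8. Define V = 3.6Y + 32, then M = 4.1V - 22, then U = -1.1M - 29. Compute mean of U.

mean of U = -1964.3048

mean of V = 3.6·111.8 + 32 = 434.48.
mean of M = 4.1·434.48 + (-22) = 1759.368.
mean of U = (-1.1)·1759.368 + (-29) = -1964.3048.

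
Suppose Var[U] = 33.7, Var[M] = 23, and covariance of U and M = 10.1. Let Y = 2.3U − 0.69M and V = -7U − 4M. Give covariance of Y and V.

By bilinearity, covariance of Y and V = ac·Var[U] + bd·Var[M] + (ad+bc)·covariance of U and M, with a=2.3, b=-0.69, c=-7, d=-4.
ac·Var[U] = 2.3·(-7)·33.7 = -542.57
bd·Var[M] = (-0.69)·(-4)·23 = 63.48
(ad+bc)·covariance of U and M = (-4.37)·10.1 = -44.137
covariance of Y and V = -542.57 + 63.48 + (-44.137) = -523.227.

covariance of Y and V = -523.227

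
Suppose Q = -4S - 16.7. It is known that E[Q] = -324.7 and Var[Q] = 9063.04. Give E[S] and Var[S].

E[S] = 77, Var[S] = 566.44

From Q = -4S - 16.7: E[Q] = a·E[S] + b, so E[S] = (E[Q] − b)/a = (-324.7 − (-16.7))/(-4) = 77.
Var[Q] = a²·Var[S], so Var[S] = 9063.04/(-4)² = 566.44.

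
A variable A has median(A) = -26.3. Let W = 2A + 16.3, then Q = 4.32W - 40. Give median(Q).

median(Q) = -196.816

median(W) = 2·(-26.3) + 16.3 = -36.3.
median(Q) = 4.32·(-36.3) + (-40) = -196.816.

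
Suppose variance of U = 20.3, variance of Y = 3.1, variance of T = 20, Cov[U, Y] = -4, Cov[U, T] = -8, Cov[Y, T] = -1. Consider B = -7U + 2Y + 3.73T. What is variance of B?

variance of B = 1800.198

variance of B = a²·variance of U + b²·variance of Y + c²·variance of T + 2ab·Cov[U, Y] + 2ac·Cov[U, T] + 2bc·Cov[Y, T], with a = -7, b = 2, c = 3.73.
= 994.7 + 12.4 + 278.258 + 112 + 417.76 + (-14.92)
= 1800.198.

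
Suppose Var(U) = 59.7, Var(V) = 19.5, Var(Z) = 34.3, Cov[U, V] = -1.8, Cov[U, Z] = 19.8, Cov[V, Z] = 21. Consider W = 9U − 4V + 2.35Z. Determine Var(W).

Var(W) = a²·Var(U) + b²·Var(V) + c²·Var(Z) + 2ab·Cov[U, V] + 2ac·Cov[U, Z] + 2bc·Cov[V, Z], with a = 9, b = -4, c = 2.35.
= 4835.7 + 312 + 189.42175 + 129.6 + 837.54 + (-394.8)
= 5909.46175.

Var(W) = 5909.46175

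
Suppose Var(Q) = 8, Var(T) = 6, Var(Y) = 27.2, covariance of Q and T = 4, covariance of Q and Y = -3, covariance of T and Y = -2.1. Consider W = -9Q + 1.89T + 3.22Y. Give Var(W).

Var(W) = a²·Var(Q) + b²·Var(T) + c²·Var(Y) + 2ab·covariance of Q and T + 2ac·covariance of Q and Y + 2bc·covariance of T and Y, with a = -9, b = 1.89, c = 3.22.
= 648 + 21.4326 + 282.02048 + (-136.08) + 173.88 + (-25.56036)
= 963.69272.

Var(W) = 963.69272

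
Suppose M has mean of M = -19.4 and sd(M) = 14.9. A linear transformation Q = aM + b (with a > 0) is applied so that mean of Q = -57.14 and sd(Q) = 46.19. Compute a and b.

a = 3.1, b = 3

sd(Q) = a·sd(M) (a > 0), so a = 46.19/14.9 = 3.1.
mean of Q = a·mean of M + b, so b = -57.14 − 3.1·(-19.4) = 3.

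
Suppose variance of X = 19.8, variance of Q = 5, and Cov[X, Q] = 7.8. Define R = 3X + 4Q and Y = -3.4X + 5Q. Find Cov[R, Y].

Cov[R, Y] = -91.04

By bilinearity, Cov[R, Y] = ac·variance of X + bd·variance of Q + (ad+bc)·Cov[X, Q], with a=3, b=4, c=-3.4, d=5.
ac·variance of X = 3·(-3.4)·19.8 = -201.96
bd·variance of Q = 4·5·5 = 100
(ad+bc)·Cov[X, Q] = (1.4)·7.8 = 10.92
Cov[R, Y] = -201.96 + 100 + 10.92 = -91.04.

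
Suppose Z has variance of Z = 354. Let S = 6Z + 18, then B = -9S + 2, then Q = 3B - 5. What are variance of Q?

variance of S = 6²·354 = 12744.
variance of B = (-9)²·12744 = 1032264.
variance of Q = 3²·1032264 = 9290376.

variance of Q = 9290376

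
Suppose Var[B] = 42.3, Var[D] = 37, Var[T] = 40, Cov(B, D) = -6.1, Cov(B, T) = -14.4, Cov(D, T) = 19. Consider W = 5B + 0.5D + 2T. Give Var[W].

Var[W] = 946.25

Var[W] = a²·Var[B] + b²·Var[D] + c²·Var[T] + 2ab·Cov(B, D) + 2ac·Cov(B, T) + 2bc·Cov(D, T), with a = 5, b = 0.5, c = 2.
= 1057.5 + 9.25 + 160 + (-30.5) + (-288) + 38
= 946.25.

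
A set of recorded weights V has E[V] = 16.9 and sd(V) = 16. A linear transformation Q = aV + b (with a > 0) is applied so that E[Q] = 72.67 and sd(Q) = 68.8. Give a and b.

a = 4.3, b = 0

sd(Q) = a·sd(V) (a > 0), so a = 68.8/16 = 4.3.
E[Q] = a·E[V] + b, so b = 72.67 − 4.3·16.9 = 0.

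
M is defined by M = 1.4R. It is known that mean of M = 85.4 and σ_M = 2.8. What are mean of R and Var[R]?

mean of R = 61, Var[R] = 4

From M = 1.4R: mean of M = a·mean of R + b, so mean of R = (mean of M − b)/a = (85.4 − 0)/1.4 = 61.
Var[M] = 2.8² = 7.84.
Var[M] = a²·Var[R], so Var[R] = 7.84/1.4² = 4.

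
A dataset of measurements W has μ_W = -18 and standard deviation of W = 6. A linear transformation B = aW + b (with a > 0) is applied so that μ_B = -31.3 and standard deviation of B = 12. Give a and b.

standard deviation of B = a·standard deviation of W (a > 0), so a = 12/6 = 2.
μ_B = a·μ_W + b, so b = -31.3 − 2·(-18) = 4.7.

a = 2, b = 4.7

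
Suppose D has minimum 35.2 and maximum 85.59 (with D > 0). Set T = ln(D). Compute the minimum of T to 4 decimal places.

min(T) = 3.561

ln(D) is increasing on this domain, so min(T) comes from min(D) = 35.2: min(T) = ln(35.2) ≈ 3.561.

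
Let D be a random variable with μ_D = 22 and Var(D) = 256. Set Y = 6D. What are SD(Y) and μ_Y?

Y = 6D is linear with a = 6, b = 0.
SD(D) = √256 = 16.
SD(Y) = |a|·SD(D) = |6|·16 = 96.
μ_Y = a·μ_D + b = 6·22 = 132.

SD(Y) = 96, μ_Y = 132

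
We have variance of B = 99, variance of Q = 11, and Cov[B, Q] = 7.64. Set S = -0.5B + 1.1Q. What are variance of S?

variance of S = a²·variance of B + b²·variance of Q + 2ab·Cov[B, Q] with a = -0.5, b = 1.1.
= (-0.5)²·99 + 1.1²·11 + 2·(-0.5)·1.1·7.64
= 24.75 + 13.31 + (-8.404) = 29.656.

variance of S = 29.656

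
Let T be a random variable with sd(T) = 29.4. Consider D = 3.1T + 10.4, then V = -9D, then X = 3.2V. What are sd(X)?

sd(X) = 2624.832

sd(D) = |3.1|·29.4 = 91.14.
sd(V) = |-9|·91.14 = 820.26.
sd(X) = |3.2|·820.26 = 2624.832.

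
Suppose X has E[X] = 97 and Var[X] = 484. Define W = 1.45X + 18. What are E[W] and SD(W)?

W = 1.45X + 18 is linear with a = 1.45, b = 18.
E[W] = a·E[X] + b = 1.45·97 + 18 = 158.65.
SD(X) = √484 = 22.
SD(W) = |a|·SD(X) = |1.45|·22 = 31.9.

E[W] = 158.65, SD(W) = 31.9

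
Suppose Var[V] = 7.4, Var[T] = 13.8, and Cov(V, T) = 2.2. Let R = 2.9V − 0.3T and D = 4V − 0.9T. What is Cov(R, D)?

By bilinearity, Cov(R, D) = ac·Var[V] + bd·Var[T] + (ad+bc)·Cov(V, T), with a=2.9, b=-0.3, c=4, d=-0.9.
ac·Var[V] = 2.9·4·7.4 = 85.84
bd·Var[T] = (-0.3)·(-0.9)·13.8 = 3.726
(ad+bc)·Cov(V, T) = (-3.81)·2.2 = -8.382
Cov(R, D) = 85.84 + 3.726 + (-8.382) = 81.184.

Cov(R, D) = 81.184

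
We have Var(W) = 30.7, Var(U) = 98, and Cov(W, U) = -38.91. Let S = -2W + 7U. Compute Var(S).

Var(S) = 6014.28

Var(S) = a²·Var(W) + b²·Var(U) + 2ab·Cov(W, U) with a = -2, b = 7.
= (-2)²·30.7 + 7²·98 + 2·(-2)·7·(-38.91)
= 122.8 + 4802 + 1089.48 = 6014.28.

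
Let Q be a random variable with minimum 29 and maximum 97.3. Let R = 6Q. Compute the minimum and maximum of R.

a = 6 > 0, so min(R) = a·min(Q)+b = 6·29 = 174 and max(R) = 6·97.3 = 583.8.

min(R) = 174, max(R) = 583.8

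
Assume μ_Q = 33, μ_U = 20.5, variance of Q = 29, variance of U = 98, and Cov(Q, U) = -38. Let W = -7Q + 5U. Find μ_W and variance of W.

μ_W = (-7)·μ_Q + 5·μ_U = (-7)·33 + 5·20.5 = -128.5.
variance of W = a²·variance of Q + b²·variance of U + 2ab·Cov(Q, U) with a = -7, b = 5.
= (-7)²·29 + 5²·98 + 2·(-7)·5·(-38)
= 1421 + 2450 + 2660 = 6531.

μ_W = -128.5, variance of W = 6531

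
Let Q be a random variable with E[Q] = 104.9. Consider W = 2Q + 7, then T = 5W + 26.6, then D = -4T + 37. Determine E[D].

E[D] = -4405.4

E[W] = 2·104.9 + 7 = 216.8.
E[T] = 5·216.8 + 26.6 = 1110.6.
E[D] = (-4)·1110.6 + 37 = -4405.4.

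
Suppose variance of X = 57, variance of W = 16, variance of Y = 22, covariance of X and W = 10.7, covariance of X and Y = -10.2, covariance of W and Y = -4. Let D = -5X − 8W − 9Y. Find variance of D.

variance of D = 3593

variance of D = a²·variance of X + b²·variance of W + c²·variance of Y + 2ab·covariance of X and W + 2ac·covariance of X and Y + 2bc·covariance of W and Y, with a = -5, b = -8, c = -9.
= 1425 + 1024 + 1782 + 856 + (-918) + (-576)
= 3593.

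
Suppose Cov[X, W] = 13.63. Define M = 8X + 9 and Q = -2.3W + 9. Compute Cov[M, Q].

Cov[M, Q] = a·c·Cov[X, W] = 8·(-2.3)·13.63 = -250.792. Additive constants drop out.

Cov[M, Q] = -250.792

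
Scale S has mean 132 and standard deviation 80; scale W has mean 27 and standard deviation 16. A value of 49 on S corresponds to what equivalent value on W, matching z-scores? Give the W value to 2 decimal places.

W = 10.40

z = (49 − 132)/80 = -1.0375.
W = 27 + z·16 = 27 + (49 − 132)·16/80 = 10.40.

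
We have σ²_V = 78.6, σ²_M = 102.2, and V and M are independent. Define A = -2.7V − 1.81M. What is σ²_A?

σ²_A = a²·σ²_V + b²·σ²_M + 2ab·Cov(V, M) with a = -2.7, b = -1.81.
Independence gives Cov(V, M) = 0.
= (-2.7)²·78.6 + (-1.81)²·102.2 + 2·(-2.7)·(-1.81)·0
= 572.994 + 334.81742 + 0 = 907.81142.

σ²_A = 907.81142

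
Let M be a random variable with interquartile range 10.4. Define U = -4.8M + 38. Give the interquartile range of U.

IQR(U) = 49.92

Under U = aM + b, IQR(U) = |a|·IQR(M) = |-4.8|·10.4 = 49.92 (shifts cancel; spread scales by |a|).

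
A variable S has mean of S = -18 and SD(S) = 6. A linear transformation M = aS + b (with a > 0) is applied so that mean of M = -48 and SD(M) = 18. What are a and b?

SD(M) = a·SD(S) (a > 0), so a = 18/6 = 3.
mean of M = a·mean of S + b, so b = -48 − 3·(-18) = 6.

a = 3, b = 6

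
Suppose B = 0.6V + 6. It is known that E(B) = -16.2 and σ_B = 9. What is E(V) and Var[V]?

From B = 0.6V + 6: E(B) = a·E(V) + b, so E(V) = (E(B) − b)/a = (-16.2 − 6)/0.6 = -37.
Var[B] = 9² = 81.
Var[B] = a²·Var[V], so Var[V] = 81/0.6² = 225.

E(V) = -37, Var[V] = 225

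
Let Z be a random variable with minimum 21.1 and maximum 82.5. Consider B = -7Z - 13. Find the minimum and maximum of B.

min(B) = -590.5, max(B) = -160.7

a = -7 < 0, so order reverses: min(B) = a·max(Z)+b = (-7)·82.5 + (-13) = -590.5; max(B) = a·min(Z)+b = (-7)·21.1 + (-13) = -160.7.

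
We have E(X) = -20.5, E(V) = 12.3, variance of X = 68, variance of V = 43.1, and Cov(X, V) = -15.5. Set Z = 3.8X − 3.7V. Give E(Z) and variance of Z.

E(Z) = 3.8·E(X) + (-3.7)·E(V) = 3.8·(-20.5) + (-3.7)·12.3 = -123.41.
variance of Z = a²·variance of X + b²·variance of V + 2ab·Cov(X, V) with a = 3.8, b = -3.7.
= 3.8²·68 + (-3.7)²·43.1 + 2·3.8·(-3.7)·(-15.5)
= 981.92 + 590.039 + 435.86 = 2007.819.

E(Z) = -123.41, variance of Z = 2007.819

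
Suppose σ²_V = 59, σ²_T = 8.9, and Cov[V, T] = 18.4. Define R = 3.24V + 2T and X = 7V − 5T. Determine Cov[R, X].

By bilinearity, Cov[R, X] = ac·σ²_V + bd·σ²_T + (ad+bc)·Cov[V, T], with a=3.24, b=2, c=7, d=-5.
ac·σ²_V = 3.24·7·59 = 1338.12
bd·σ²_T = 2·(-5)·8.9 = -89
(ad+bc)·Cov[V, T] = (-2.2)·18.4 = -40.48
Cov[R, X] = 1338.12 + (-89) + (-40.48) = 1208.64.

Cov[R, X] = 1208.64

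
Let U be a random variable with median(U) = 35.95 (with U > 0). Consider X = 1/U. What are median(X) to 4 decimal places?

1/U is monotone on this domain, so median(X) = 1/(35.95) ≈ 0.0278.

median(X) = 0.0278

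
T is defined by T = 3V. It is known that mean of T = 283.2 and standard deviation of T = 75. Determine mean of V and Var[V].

From T = 3V: mean of T = a·mean of V + b, so mean of V = (mean of T − b)/a = (283.2 − 0)/3 = 94.4.
Var[T] = 75² = 5625.
Var[T] = a²·Var[V], so Var[V] = 5625/3² = 625.

mean of V = 94.4, Var[V] = 625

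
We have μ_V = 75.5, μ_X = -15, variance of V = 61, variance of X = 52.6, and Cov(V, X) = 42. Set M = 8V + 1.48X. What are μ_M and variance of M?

μ_M = 581.8, variance of M = 5013.77504

μ_M = 8·μ_V + 1.48·μ_X = 8·75.5 + 1.48·(-15) = 581.8.
variance of M = a²·variance of V + b²·variance of X + 2ab·Cov(V, X) with a = 8, b = 1.48.
= 8²·61 + 1.48²·52.6 + 2·8·1.48·42
= 3904 + 115.21504 + 994.56 = 5013.77504.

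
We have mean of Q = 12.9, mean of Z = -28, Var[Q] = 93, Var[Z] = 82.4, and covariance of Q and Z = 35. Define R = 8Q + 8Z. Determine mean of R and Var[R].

mean of R = -120.8, Var[R] = 15705.6

mean of R = 8·mean of Q + 8·mean of Z = 8·12.9 + 8·(-28) = -120.8.
Var[R] = a²·Var[Q] + b²·Var[Z] + 2ab·covariance of Q and Z with a = 8, b = 8.
= 8²·93 + 8²·82.4 + 2·8·8·35
= 5952 + 5273.6 + 4480 = 15705.6.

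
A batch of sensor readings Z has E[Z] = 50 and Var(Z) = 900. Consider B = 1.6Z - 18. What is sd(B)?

B = 1.6Z - 18 is linear with a = 1.6, b = -18.
sd(Z) = √900 = 30.
sd(B) = |a|·sd(Z) = |1.6|·30 = 48.

sd(B) = 48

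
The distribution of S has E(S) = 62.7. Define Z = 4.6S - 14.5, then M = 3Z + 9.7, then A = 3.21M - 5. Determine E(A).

E(Z) = 4.6·62.7 + (-14.5) = 273.92.
E(M) = 3·273.92 + 9.7 = 831.46.
E(A) = 3.21·831.46 + (-5) = 2663.9866.

E(A) = 2663.9866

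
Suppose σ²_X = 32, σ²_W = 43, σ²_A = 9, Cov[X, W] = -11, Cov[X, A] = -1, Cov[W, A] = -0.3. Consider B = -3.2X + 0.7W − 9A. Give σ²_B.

σ²_B = 1073.21

σ²_B = a²·σ²_X + b²·σ²_W + c²·σ²_A + 2ab·Cov[X, W] + 2ac·Cov[X, A] + 2bc·Cov[W, A], with a = -3.2, b = 0.7, c = -9.
= 327.68 + 21.07 + 729 + 49.28 + (-57.6) + 3.78
= 1073.21.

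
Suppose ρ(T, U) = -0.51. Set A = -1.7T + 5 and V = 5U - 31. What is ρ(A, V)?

ρ(A, V) = 0.51

Linear rescalings preserve |correlation|; the slopes -1.7 and 5 have opposite signs, so the correlation flips sign: ρ(A, V) = −ρ(T, U) = 0.51.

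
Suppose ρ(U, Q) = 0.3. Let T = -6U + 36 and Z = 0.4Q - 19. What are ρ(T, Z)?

ρ(T, Z) = -0.3

Linear rescalings preserve |correlation|; the slopes -6 and 0.4 have opposite signs, so the correlation flips sign: ρ(T, Z) = −ρ(U, Q) = -0.3.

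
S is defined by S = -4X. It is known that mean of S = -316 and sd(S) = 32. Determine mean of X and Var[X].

From S = -4X: mean of S = a·mean of X + b, so mean of X = (mean of S − b)/a = (-316 − 0)/(-4) = 79.
Var[S] = 32² = 1024.
Var[S] = a²·Var[X], so Var[X] = 1024/(-4)² = 64.

mean of X = 79, Var[X] = 64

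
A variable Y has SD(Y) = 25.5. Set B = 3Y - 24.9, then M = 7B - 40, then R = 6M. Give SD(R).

SD(B) = |3|·25.5 = 76.5.
SD(M) = |7|·76.5 = 535.5.
SD(R) = |6|·535.5 = 3213.

SD(R) = 3213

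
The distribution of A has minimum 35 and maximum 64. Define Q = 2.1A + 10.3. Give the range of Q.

Range(Q) = 60.9

Range of A = 64 − 35 = 29.
Range(Q) = |a|·Range(A) = |2.1|·29 = 60.9.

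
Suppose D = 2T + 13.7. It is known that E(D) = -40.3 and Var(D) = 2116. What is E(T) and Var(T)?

From D = 2T + 13.7: E(D) = a·E(T) + b, so E(T) = (E(D) − b)/a = (-40.3 − 13.7)/2 = -27.
Var(D) = a²·Var(T), so Var(T) = 2116/2² = 529.

E(T) = -27, Var(T) = 529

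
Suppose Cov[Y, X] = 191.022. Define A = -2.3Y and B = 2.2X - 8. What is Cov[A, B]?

Cov[A, B] = -966.57132

Cov[A, B] = a·c·Cov[Y, X] = (-2.3)·2.2·191.022 = -966.57132. Additive constants drop out.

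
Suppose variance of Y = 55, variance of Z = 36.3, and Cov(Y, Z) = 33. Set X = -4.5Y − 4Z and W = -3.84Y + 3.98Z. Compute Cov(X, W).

Cov(X, W) = 288.354

By bilinearity, Cov(X, W) = ac·variance of Y + bd·variance of Z + (ad+bc)·Cov(Y, Z), with a=-4.5, b=-4, c=-3.84, d=3.98.
ac·variance of Y = (-4.5)·(-3.84)·55 = 950.4
bd·variance of Z = (-4)·3.98·36.3 = -577.896
(ad+bc)·Cov(Y, Z) = (-2.55)·33 = -84.15
Cov(X, W) = 950.4 + (-577.896) + (-84.15) = 288.354.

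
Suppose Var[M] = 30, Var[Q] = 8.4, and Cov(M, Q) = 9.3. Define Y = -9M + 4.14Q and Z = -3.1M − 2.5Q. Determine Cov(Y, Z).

Cov(Y, Z) = 839.9538

By bilinearity, Cov(Y, Z) = ac·Var[M] + bd·Var[Q] + (ad+bc)·Cov(M, Q), with a=-9, b=4.14, c=-3.1, d=-2.5.
ac·Var[M] = (-9)·(-3.1)·30 = 837
bd·Var[Q] = 4.14·(-2.5)·8.4 = -86.94
(ad+bc)·Cov(M, Q) = (9.666)·9.3 = 89.8938
Cov(Y, Z) = 837 + (-86.94) + 89.8938 = 839.9538.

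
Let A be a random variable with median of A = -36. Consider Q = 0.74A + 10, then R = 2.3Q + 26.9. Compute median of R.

median of Q = 0.74·(-36) + 10 = -16.64.
median of R = 2.3·(-16.64) + 26.9 = -11.372.

median of R = -11.372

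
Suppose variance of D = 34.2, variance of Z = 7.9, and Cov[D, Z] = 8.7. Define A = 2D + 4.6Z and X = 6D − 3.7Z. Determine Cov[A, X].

Cov[A, X] = 451.682

By bilinearity, Cov[A, X] = ac·variance of D + bd·variance of Z + (ad+bc)·Cov[D, Z], with a=2, b=4.6, c=6, d=-3.7.
ac·variance of D = 2·6·34.2 = 410.4
bd·variance of Z = 4.6·(-3.7)·7.9 = -134.458
(ad+bc)·Cov[D, Z] = (20.2)·8.7 = 175.74
Cov[A, X] = 410.4 + (-134.458) + 175.74 = 451.682.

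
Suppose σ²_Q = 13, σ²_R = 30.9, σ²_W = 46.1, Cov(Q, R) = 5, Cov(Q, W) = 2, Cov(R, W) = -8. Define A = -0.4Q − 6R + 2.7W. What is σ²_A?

σ²_A = 1729.429

σ²_A = a²·σ²_Q + b²·σ²_R + c²·σ²_W + 2ab·Cov(Q, R) + 2ac·Cov(Q, W) + 2bc·Cov(R, W), with a = -0.4, b = -6, c = 2.7.
= 2.08 + 1112.4 + 336.069 + 24 + (-4.32) + 259.2
= 1729.429.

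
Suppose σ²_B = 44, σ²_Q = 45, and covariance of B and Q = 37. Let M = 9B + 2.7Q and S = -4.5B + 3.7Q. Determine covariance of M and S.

covariance of M and S = -549.9

By bilinearity, covariance of M and S = ac·σ²_B + bd·σ²_Q + (ad+bc)·covariance of B and Q, with a=9, b=2.7, c=-4.5, d=3.7.
ac·σ²_B = 9·(-4.5)·44 = -1782
bd·σ²_Q = 2.7·3.7·45 = 449.55
(ad+bc)·covariance of B and Q = (21.15)·37 = 782.55
covariance of M and S = -1782 + 449.55 + 782.55 = -549.9.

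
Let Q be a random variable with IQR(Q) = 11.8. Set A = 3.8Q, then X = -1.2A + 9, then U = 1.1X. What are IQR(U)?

IQR(A) = |3.8|·11.8 = 44.84.
IQR(X) = |-1.2|·44.84 = 53.808.
IQR(U) = |1.1|·53.808 = 59.1888.

IQR(U) = 59.1888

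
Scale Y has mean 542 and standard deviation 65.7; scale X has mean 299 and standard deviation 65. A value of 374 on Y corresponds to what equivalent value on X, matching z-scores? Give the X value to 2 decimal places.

z = (374 − 542)/65.7 ≈ -2.5571.
X = 299 + z·65 = 299 + (374 − 542)·65/65.7 ≈ 132.79.

X = 132.79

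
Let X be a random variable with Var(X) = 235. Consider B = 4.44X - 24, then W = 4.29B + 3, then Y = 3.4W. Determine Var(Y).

Var(B) = 4.44²·235 = 4632.696.
Var(W) = 4.29²·4632.696 = 85260.6004536.
Var(Y) = 3.4²·85260.6004536 = 985612.541243616.

Var(Y) = 985612.541243616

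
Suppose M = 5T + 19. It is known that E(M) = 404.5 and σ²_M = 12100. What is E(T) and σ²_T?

E(T) = 77.1, σ²_T = 484

From M = 5T + 19: E(M) = a·E(T) + b, so E(T) = (E(M) − b)/a = (404.5 − 19)/5 = 77.1.
σ²_M = a²·σ²_T, so σ²_T = 12100/5² = 484.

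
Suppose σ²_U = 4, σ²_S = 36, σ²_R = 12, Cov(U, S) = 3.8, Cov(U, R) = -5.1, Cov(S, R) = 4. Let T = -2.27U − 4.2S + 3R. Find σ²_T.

σ²_T = 804.772

σ²_T = a²·σ²_U + b²·σ²_S + c²·σ²_R + 2ab·Cov(U, S) + 2ac·Cov(U, R) + 2bc·Cov(S, R), with a = -2.27, b = -4.2, c = 3.
= 20.6116 + 635.04 + 108 + 72.4584 + 69.462 + (-100.8)
= 804.772.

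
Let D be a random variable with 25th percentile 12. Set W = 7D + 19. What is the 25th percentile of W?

Since a = 7 > 0 the transformation is increasing, so the 25th percentile of W = a·(P_{25} of D) + b = 7·12 + 19 = 103.

25th percentile of W = 103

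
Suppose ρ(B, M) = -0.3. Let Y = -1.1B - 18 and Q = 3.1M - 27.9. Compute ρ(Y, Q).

Linear rescalings preserve |correlation|; the slopes -1.1 and 3.1 have opposite signs, so the correlation flips sign: ρ(Y, Q) = −ρ(B, M) = 0.3.

ρ(Y, Q) = 0.3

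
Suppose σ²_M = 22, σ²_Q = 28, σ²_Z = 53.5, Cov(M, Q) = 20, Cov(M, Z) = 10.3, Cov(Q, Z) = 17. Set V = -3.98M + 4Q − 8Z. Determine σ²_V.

σ²_V = 3151.5928

σ²_V = a²·σ²_M + b²·σ²_Q + c²·σ²_Z + 2ab·Cov(M, Q) + 2ac·Cov(M, Z) + 2bc·Cov(Q, Z), with a = -3.98, b = 4, c = -8.
= 348.4888 + 448 + 3424 + (-636.8) + 655.904 + (-1088)
= 3151.5928.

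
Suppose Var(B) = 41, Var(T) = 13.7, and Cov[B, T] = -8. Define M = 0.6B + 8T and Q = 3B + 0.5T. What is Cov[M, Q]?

By bilinearity, Cov[M, Q] = ac·Var(B) + bd·Var(T) + (ad+bc)·Cov[B, T], with a=0.6, b=8, c=3, d=0.5.
ac·Var(B) = 0.6·3·41 = 73.8
bd·Var(T) = 8·0.5·13.7 = 54.8
(ad+bc)·Cov[B, T] = (24.3)·(-8) = -194.4
Cov[M, Q] = 73.8 + 54.8 + (-194.4) = -65.8.

Cov[M, Q] = -65.8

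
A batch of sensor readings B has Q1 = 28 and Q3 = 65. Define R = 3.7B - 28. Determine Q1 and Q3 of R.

a = 3.7 > 0: Q1(R) = a·Q1(B)+b = 75.6, Q3(R) = a·Q3(B)+b = 212.5.

Q1(R) = 75.6, Q3(R) = 212.5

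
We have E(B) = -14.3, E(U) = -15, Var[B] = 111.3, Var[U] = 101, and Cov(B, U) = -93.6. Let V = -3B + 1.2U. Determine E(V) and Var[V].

E(V) = (-3)·E(B) + 1.2·E(U) = (-3)·(-14.3) + 1.2·(-15) = 24.9.
Var[V] = a²·Var[B] + b²·Var[U] + 2ab·Cov(B, U) with a = -3, b = 1.2.
= (-3)²·111.3 + 1.2²·101 + 2·(-3)·1.2·(-93.6)
= 1001.7 + 145.44 + 673.92 = 1821.06.

E(V) = 24.9, Var[V] = 1821.06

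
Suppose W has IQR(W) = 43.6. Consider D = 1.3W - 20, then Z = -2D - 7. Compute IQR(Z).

IQR(Z) = 113.36

IQR(D) = |1.3|·43.6 = 56.68.
IQR(Z) = |-2|·56.68 = 113.36.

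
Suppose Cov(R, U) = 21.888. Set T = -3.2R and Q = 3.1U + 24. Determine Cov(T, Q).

Cov(T, Q) = -217.12896

Cov(T, Q) = a·c·Cov(R, U) = (-3.2)·3.1·21.888 = -217.12896. Additive constants drop out.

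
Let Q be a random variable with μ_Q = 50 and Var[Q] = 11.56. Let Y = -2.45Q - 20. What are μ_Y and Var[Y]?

μ_Y = -142.5, Var[Y] = 69.3889

Y = -2.45Q - 20 is linear with a = -2.45, b = -20.
μ_Y = a·μ_Q + b = (-2.45)·50 + (-20) = -142.5.
Var[Y] = a²·Var[Q] = (-2.45)²·11.56 = 69.3889 (the additive constant -20 does not affect variance).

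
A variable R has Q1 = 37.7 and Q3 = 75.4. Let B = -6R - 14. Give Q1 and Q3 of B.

Q1(B) = -466.4, Q3(B) = -240.2

a = -6 < 0 reverses order: Q1(B) comes from Q3(R), Q3(B) from Q1(R).
Q1(B) = (-6)·75.4 + (-14) = -466.4; Q3(B) = (-6)·37.7 + (-14) = -240.2.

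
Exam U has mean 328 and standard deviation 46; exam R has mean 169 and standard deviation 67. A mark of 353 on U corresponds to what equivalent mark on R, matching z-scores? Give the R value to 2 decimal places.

z = (353 − 328)/46 ≈ 0.5435.
R = 169 + z·67 = 169 + (353 − 328)·67/46 ≈ 205.41.

R = 205.41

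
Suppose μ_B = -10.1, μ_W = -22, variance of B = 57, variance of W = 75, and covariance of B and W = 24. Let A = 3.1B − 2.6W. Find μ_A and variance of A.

μ_A = 3.1·μ_B + (-2.6)·μ_W = 3.1·(-10.1) + (-2.6)·(-22) = 25.89.
variance of A = a²·variance of B + b²·variance of W + 2ab·covariance of B and W with a = 3.1, b = -2.6.
= 3.1²·57 + (-2.6)²·75 + 2·3.1·(-2.6)·24
= 547.77 + 507 + (-386.88) = 667.89.

μ_A = 25.89, variance of A = 667.89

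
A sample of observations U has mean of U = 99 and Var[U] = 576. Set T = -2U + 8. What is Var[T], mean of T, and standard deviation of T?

T = -2U + 8 is linear with a = -2, b = 8.
Var[T] = a²·Var[U] = (-2)²·576 = 2304 (the additive constant 8 does not affect variance).
mean of T = a·mean of U + b = (-2)·99 + 8 = -190.
standard deviation of U = √576 = 24.
standard deviation of T = |a|·standard deviation of U = |-2|·24 = 48.

Var[T] = 2304, mean of T = -190, standard deviation of T = 48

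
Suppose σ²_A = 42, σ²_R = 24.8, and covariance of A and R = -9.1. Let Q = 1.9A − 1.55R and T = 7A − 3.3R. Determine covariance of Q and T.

By bilinearity, covariance of Q and T = ac·σ²_A + bd·σ²_R + (ad+bc)·covariance of A and R, with a=1.9, b=-1.55, c=7, d=-3.3.
ac·σ²_A = 1.9·7·42 = 558.6
bd·σ²_R = (-1.55)·(-3.3)·24.8 = 126.852
(ad+bc)·covariance of A and R = (-17.12)·(-9.1) = 155.792
covariance of Q and T = 558.6 + 126.852 + 155.792 = 841.244.

covariance of Q and T = 841.244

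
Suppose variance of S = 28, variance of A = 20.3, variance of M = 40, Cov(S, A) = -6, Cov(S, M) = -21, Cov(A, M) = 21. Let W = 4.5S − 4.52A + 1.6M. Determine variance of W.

variance of W = a²·variance of S + b²·variance of A + c²·variance of M + 2ab·Cov(S, A) + 2ac·Cov(S, M) + 2bc·Cov(A, M), with a = 4.5, b = -4.52, c = 1.6.
= 567 + 414.73712 + 102.4 + 244.08 + (-302.4) + (-303.744)
= 722.07312.

variance of W = 722.07312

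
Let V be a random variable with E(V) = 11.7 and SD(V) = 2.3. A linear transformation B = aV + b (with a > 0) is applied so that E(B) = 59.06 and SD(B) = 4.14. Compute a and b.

a = 1.8, b = 38

SD(B) = a·SD(V) (a > 0), so a = 4.14/2.3 = 1.8.
E(B) = a·E(V) + b, so b = 59.06 − 1.8·11.7 = 38.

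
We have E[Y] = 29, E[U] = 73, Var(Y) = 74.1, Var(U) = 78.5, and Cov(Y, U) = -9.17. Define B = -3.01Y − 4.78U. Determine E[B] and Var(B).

E[B] = -436.23, Var(B) = 2201.080558

E[B] = (-3.01)·E[Y] + (-4.78)·E[U] = (-3.01)·29 + (-4.78)·73 = -436.23.
Var(B) = a²·Var(Y) + b²·Var(U) + 2ab·Cov(Y, U) with a = -3.01, b = -4.78.
= (-3.01)²·74.1 + (-4.78)²·78.5 + 2·(-3.01)·(-4.78)·(-9.17)
= 671.35341 + 1793.5994 + (-263.872252) = 2201.080558.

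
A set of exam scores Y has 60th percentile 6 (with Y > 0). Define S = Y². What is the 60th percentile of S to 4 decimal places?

60th percentile of S = 36

Y² is increasing, so P_{60}(S) = g(P_{60}(Y)) = 36.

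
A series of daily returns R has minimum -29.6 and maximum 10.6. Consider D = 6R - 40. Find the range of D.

Range of R = 10.6 − (-29.6) = 40.2.
Range(D) = |a|·Range(R) = |6|·40.2 = 241.2.

Range(D) = 241.2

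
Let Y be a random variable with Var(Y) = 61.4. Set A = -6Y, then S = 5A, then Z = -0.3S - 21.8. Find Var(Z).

Var(A) = (-6)²·61.4 = 2210.4.
Var(S) = 5²·2210.4 = 55260.
Var(Z) = (-0.3)²·55260 = 4973.4.

Var(Z) = 4973.4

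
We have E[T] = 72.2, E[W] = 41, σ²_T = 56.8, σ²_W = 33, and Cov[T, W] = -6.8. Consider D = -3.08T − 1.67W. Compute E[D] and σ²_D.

E[D] = (-3.08)·E[T] + (-1.67)·E[W] = (-3.08)·72.2 + (-1.67)·41 = -290.846.
σ²_D = a²·σ²_T + b²·σ²_W + 2ab·Cov[T, W] with a = -3.08, b = -1.67.
= (-3.08)²·56.8 + (-1.67)²·33 + 2·(-3.08)·(-1.67)·(-6.8)
= 538.82752 + 92.0337 + (-69.95296) = 560.90826.

E[D] = -290.846, σ²_D = 560.90826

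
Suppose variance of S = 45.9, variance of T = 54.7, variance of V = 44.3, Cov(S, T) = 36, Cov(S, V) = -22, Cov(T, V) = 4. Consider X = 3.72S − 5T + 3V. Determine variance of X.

variance of X = a²·variance of S + b²·variance of T + c²·variance of V + 2ab·Cov(S, T) + 2ac·Cov(S, V) + 2bc·Cov(T, V), with a = 3.72, b = -5, c = 3.
= 635.18256 + 1367.5 + 398.7 + (-1339.2) + (-491.04) + (-120)
= 451.14256.

variance of X = 451.14256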